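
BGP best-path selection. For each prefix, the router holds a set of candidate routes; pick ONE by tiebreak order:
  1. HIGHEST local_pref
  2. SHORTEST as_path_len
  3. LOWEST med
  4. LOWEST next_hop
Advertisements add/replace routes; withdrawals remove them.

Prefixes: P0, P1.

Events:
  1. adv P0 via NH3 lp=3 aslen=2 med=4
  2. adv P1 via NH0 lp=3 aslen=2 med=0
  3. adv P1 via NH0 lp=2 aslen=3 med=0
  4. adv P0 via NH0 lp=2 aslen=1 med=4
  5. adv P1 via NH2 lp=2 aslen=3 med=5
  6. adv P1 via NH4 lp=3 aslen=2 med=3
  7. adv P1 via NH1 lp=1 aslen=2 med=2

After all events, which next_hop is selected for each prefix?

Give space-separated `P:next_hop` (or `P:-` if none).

Answer: P0:NH3 P1:NH4

Derivation:
Op 1: best P0=NH3 P1=-
Op 2: best P0=NH3 P1=NH0
Op 3: best P0=NH3 P1=NH0
Op 4: best P0=NH3 P1=NH0
Op 5: best P0=NH3 P1=NH0
Op 6: best P0=NH3 P1=NH4
Op 7: best P0=NH3 P1=NH4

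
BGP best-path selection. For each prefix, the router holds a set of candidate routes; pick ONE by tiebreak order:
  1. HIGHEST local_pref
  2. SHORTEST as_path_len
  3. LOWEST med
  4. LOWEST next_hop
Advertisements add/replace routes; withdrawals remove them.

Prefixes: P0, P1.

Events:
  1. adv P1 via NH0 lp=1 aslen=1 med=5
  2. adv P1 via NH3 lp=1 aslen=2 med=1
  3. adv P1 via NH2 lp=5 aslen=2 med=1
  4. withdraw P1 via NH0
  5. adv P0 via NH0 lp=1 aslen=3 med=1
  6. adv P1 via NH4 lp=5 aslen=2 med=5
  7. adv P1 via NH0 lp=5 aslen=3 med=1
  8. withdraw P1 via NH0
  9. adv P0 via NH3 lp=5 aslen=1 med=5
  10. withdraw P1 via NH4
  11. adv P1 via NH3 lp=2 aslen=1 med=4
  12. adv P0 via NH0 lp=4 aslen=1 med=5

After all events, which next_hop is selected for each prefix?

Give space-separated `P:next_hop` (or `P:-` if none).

Op 1: best P0=- P1=NH0
Op 2: best P0=- P1=NH0
Op 3: best P0=- P1=NH2
Op 4: best P0=- P1=NH2
Op 5: best P0=NH0 P1=NH2
Op 6: best P0=NH0 P1=NH2
Op 7: best P0=NH0 P1=NH2
Op 8: best P0=NH0 P1=NH2
Op 9: best P0=NH3 P1=NH2
Op 10: best P0=NH3 P1=NH2
Op 11: best P0=NH3 P1=NH2
Op 12: best P0=NH3 P1=NH2

Answer: P0:NH3 P1:NH2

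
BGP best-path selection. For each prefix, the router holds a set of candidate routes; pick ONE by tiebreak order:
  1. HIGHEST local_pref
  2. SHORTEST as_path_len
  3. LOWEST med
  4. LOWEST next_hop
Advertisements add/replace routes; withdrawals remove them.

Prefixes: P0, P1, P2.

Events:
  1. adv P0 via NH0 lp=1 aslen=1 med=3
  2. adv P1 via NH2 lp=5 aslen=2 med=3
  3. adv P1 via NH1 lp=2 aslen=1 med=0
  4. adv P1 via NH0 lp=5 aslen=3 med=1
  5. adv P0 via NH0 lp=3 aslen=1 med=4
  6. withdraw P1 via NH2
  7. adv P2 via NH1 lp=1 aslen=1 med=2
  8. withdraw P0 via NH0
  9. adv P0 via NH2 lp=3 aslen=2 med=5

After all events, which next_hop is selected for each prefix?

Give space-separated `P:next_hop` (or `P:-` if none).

Op 1: best P0=NH0 P1=- P2=-
Op 2: best P0=NH0 P1=NH2 P2=-
Op 3: best P0=NH0 P1=NH2 P2=-
Op 4: best P0=NH0 P1=NH2 P2=-
Op 5: best P0=NH0 P1=NH2 P2=-
Op 6: best P0=NH0 P1=NH0 P2=-
Op 7: best P0=NH0 P1=NH0 P2=NH1
Op 8: best P0=- P1=NH0 P2=NH1
Op 9: best P0=NH2 P1=NH0 P2=NH1

Answer: P0:NH2 P1:NH0 P2:NH1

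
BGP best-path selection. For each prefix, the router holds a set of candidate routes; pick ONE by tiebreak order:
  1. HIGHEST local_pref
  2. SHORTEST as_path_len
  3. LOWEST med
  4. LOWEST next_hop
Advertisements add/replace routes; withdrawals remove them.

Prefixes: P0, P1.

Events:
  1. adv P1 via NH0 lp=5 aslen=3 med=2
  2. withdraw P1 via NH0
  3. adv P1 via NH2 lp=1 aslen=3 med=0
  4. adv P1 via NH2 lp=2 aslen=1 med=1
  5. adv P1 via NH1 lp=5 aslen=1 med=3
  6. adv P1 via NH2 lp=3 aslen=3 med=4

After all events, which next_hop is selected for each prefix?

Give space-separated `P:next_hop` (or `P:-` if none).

Op 1: best P0=- P1=NH0
Op 2: best P0=- P1=-
Op 3: best P0=- P1=NH2
Op 4: best P0=- P1=NH2
Op 5: best P0=- P1=NH1
Op 6: best P0=- P1=NH1

Answer: P0:- P1:NH1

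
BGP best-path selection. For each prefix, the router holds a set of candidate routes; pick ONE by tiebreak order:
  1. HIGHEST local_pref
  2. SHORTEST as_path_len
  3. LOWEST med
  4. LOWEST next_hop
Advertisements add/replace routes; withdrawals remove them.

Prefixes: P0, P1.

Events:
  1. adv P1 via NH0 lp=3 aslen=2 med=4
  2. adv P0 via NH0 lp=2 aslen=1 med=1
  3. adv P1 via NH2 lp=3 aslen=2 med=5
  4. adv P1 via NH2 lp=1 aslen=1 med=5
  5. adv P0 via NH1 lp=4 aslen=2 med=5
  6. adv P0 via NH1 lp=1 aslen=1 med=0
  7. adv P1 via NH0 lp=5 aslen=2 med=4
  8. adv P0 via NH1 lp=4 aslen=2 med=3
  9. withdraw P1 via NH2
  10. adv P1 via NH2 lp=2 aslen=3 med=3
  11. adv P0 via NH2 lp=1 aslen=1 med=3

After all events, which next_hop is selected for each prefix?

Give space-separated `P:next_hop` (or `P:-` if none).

Op 1: best P0=- P1=NH0
Op 2: best P0=NH0 P1=NH0
Op 3: best P0=NH0 P1=NH0
Op 4: best P0=NH0 P1=NH0
Op 5: best P0=NH1 P1=NH0
Op 6: best P0=NH0 P1=NH0
Op 7: best P0=NH0 P1=NH0
Op 8: best P0=NH1 P1=NH0
Op 9: best P0=NH1 P1=NH0
Op 10: best P0=NH1 P1=NH0
Op 11: best P0=NH1 P1=NH0

Answer: P0:NH1 P1:NH0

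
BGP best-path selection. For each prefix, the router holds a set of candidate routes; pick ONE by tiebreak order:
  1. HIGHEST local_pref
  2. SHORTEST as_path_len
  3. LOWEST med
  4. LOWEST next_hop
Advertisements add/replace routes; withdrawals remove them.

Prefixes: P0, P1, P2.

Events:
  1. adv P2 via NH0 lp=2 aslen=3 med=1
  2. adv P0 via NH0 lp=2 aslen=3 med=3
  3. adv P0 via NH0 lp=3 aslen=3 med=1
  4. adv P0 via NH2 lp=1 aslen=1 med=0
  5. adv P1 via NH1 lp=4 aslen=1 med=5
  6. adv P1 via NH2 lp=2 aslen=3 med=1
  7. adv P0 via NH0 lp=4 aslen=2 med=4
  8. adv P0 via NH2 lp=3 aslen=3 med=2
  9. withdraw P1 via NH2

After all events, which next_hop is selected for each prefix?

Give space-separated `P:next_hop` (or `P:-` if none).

Op 1: best P0=- P1=- P2=NH0
Op 2: best P0=NH0 P1=- P2=NH0
Op 3: best P0=NH0 P1=- P2=NH0
Op 4: best P0=NH0 P1=- P2=NH0
Op 5: best P0=NH0 P1=NH1 P2=NH0
Op 6: best P0=NH0 P1=NH1 P2=NH0
Op 7: best P0=NH0 P1=NH1 P2=NH0
Op 8: best P0=NH0 P1=NH1 P2=NH0
Op 9: best P0=NH0 P1=NH1 P2=NH0

Answer: P0:NH0 P1:NH1 P2:NH0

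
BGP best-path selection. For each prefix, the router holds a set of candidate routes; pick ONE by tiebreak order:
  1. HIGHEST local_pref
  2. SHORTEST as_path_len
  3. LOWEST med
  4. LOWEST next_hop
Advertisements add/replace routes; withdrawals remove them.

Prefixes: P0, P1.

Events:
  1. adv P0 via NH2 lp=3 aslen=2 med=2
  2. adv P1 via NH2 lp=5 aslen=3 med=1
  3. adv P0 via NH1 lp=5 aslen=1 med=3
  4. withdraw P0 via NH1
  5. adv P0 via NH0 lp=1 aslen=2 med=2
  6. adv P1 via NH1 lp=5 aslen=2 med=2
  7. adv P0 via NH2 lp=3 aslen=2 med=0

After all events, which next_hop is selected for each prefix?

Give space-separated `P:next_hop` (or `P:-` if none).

Op 1: best P0=NH2 P1=-
Op 2: best P0=NH2 P1=NH2
Op 3: best P0=NH1 P1=NH2
Op 4: best P0=NH2 P1=NH2
Op 5: best P0=NH2 P1=NH2
Op 6: best P0=NH2 P1=NH1
Op 7: best P0=NH2 P1=NH1

Answer: P0:NH2 P1:NH1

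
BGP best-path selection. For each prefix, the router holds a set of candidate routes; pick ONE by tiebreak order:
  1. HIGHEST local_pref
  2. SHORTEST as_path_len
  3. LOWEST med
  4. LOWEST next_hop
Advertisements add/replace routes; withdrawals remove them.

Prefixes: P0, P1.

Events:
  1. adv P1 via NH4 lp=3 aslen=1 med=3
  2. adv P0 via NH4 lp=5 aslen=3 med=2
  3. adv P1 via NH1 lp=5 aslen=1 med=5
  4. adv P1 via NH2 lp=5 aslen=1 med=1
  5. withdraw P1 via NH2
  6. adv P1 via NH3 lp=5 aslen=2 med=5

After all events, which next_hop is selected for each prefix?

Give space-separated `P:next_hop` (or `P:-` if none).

Op 1: best P0=- P1=NH4
Op 2: best P0=NH4 P1=NH4
Op 3: best P0=NH4 P1=NH1
Op 4: best P0=NH4 P1=NH2
Op 5: best P0=NH4 P1=NH1
Op 6: best P0=NH4 P1=NH1

Answer: P0:NH4 P1:NH1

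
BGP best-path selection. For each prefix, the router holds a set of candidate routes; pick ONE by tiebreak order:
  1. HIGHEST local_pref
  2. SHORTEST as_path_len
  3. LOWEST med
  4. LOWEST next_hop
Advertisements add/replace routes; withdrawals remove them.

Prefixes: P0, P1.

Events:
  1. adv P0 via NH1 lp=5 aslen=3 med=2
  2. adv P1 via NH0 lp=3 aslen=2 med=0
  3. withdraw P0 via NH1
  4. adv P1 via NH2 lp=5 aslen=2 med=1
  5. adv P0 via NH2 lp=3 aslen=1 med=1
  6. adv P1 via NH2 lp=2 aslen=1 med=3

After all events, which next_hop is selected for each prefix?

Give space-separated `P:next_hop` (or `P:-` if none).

Answer: P0:NH2 P1:NH0

Derivation:
Op 1: best P0=NH1 P1=-
Op 2: best P0=NH1 P1=NH0
Op 3: best P0=- P1=NH0
Op 4: best P0=- P1=NH2
Op 5: best P0=NH2 P1=NH2
Op 6: best P0=NH2 P1=NH0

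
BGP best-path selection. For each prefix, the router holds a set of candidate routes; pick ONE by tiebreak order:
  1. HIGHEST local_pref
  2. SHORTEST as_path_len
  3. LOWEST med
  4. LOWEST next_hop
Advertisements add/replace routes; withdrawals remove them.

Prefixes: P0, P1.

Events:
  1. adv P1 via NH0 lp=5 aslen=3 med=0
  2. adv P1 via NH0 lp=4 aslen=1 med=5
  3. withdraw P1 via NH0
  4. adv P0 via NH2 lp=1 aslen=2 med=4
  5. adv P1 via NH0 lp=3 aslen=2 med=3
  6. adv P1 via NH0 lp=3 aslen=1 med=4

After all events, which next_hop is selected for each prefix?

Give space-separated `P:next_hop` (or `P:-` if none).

Answer: P0:NH2 P1:NH0

Derivation:
Op 1: best P0=- P1=NH0
Op 2: best P0=- P1=NH0
Op 3: best P0=- P1=-
Op 4: best P0=NH2 P1=-
Op 5: best P0=NH2 P1=NH0
Op 6: best P0=NH2 P1=NH0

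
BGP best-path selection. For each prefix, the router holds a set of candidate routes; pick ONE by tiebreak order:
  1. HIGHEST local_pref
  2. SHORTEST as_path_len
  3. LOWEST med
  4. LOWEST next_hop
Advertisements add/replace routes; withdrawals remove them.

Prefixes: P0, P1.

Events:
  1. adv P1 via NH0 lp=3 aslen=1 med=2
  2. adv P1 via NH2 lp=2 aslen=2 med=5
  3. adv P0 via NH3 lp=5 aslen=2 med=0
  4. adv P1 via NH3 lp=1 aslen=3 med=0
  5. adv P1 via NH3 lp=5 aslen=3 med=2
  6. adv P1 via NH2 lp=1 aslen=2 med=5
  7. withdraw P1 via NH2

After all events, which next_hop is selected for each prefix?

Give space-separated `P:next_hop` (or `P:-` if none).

Op 1: best P0=- P1=NH0
Op 2: best P0=- P1=NH0
Op 3: best P0=NH3 P1=NH0
Op 4: best P0=NH3 P1=NH0
Op 5: best P0=NH3 P1=NH3
Op 6: best P0=NH3 P1=NH3
Op 7: best P0=NH3 P1=NH3

Answer: P0:NH3 P1:NH3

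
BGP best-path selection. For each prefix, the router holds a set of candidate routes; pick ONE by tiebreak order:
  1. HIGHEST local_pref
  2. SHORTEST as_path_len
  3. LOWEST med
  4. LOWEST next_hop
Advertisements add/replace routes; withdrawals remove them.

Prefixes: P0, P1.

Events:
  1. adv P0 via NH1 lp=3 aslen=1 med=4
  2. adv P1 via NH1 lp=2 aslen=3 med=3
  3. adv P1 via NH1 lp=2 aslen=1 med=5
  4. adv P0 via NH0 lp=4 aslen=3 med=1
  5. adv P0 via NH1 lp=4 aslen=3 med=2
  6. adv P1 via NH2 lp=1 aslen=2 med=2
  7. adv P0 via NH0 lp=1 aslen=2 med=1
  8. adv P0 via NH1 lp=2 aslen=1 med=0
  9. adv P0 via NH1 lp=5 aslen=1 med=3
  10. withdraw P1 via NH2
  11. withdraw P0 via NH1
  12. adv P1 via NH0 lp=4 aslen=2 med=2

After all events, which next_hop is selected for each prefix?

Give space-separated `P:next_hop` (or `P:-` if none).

Answer: P0:NH0 P1:NH0

Derivation:
Op 1: best P0=NH1 P1=-
Op 2: best P0=NH1 P1=NH1
Op 3: best P0=NH1 P1=NH1
Op 4: best P0=NH0 P1=NH1
Op 5: best P0=NH0 P1=NH1
Op 6: best P0=NH0 P1=NH1
Op 7: best P0=NH1 P1=NH1
Op 8: best P0=NH1 P1=NH1
Op 9: best P0=NH1 P1=NH1
Op 10: best P0=NH1 P1=NH1
Op 11: best P0=NH0 P1=NH1
Op 12: best P0=NH0 P1=NH0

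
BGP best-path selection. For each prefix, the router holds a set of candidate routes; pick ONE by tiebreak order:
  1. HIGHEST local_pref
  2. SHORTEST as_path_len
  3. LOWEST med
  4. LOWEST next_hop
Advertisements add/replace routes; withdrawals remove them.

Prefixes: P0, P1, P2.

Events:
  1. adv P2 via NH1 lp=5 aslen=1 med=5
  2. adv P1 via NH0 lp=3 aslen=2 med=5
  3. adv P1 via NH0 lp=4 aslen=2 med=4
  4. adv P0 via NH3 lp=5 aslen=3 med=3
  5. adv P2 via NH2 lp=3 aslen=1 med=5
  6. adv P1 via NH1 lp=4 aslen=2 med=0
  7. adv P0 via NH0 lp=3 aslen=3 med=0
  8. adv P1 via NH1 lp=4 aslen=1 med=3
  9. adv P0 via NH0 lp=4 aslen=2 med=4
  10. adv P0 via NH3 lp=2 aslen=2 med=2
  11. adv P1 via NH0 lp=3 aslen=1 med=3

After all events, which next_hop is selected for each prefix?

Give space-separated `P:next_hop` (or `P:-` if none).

Op 1: best P0=- P1=- P2=NH1
Op 2: best P0=- P1=NH0 P2=NH1
Op 3: best P0=- P1=NH0 P2=NH1
Op 4: best P0=NH3 P1=NH0 P2=NH1
Op 5: best P0=NH3 P1=NH0 P2=NH1
Op 6: best P0=NH3 P1=NH1 P2=NH1
Op 7: best P0=NH3 P1=NH1 P2=NH1
Op 8: best P0=NH3 P1=NH1 P2=NH1
Op 9: best P0=NH3 P1=NH1 P2=NH1
Op 10: best P0=NH0 P1=NH1 P2=NH1
Op 11: best P0=NH0 P1=NH1 P2=NH1

Answer: P0:NH0 P1:NH1 P2:NH1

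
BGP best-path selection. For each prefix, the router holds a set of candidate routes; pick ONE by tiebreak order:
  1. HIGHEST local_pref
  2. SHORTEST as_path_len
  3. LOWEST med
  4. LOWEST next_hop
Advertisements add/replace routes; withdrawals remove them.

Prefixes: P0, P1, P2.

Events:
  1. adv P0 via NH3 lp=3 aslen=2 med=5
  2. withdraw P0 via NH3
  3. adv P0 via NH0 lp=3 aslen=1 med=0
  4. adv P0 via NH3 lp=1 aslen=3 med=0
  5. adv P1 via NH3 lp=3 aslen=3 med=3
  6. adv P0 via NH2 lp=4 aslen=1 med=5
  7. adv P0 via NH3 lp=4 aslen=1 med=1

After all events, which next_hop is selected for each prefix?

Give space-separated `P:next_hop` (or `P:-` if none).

Answer: P0:NH3 P1:NH3 P2:-

Derivation:
Op 1: best P0=NH3 P1=- P2=-
Op 2: best P0=- P1=- P2=-
Op 3: best P0=NH0 P1=- P2=-
Op 4: best P0=NH0 P1=- P2=-
Op 5: best P0=NH0 P1=NH3 P2=-
Op 6: best P0=NH2 P1=NH3 P2=-
Op 7: best P0=NH3 P1=NH3 P2=-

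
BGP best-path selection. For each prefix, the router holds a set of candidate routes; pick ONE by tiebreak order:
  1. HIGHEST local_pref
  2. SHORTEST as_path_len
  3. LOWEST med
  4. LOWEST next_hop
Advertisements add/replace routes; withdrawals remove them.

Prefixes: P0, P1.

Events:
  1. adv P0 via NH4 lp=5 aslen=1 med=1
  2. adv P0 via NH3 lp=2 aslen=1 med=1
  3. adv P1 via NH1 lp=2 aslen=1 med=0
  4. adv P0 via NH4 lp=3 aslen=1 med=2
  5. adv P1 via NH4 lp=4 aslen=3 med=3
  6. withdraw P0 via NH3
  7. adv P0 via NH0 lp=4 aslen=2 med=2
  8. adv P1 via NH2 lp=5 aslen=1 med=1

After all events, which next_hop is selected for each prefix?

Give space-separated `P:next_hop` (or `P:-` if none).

Answer: P0:NH0 P1:NH2

Derivation:
Op 1: best P0=NH4 P1=-
Op 2: best P0=NH4 P1=-
Op 3: best P0=NH4 P1=NH1
Op 4: best P0=NH4 P1=NH1
Op 5: best P0=NH4 P1=NH4
Op 6: best P0=NH4 P1=NH4
Op 7: best P0=NH0 P1=NH4
Op 8: best P0=NH0 P1=NH2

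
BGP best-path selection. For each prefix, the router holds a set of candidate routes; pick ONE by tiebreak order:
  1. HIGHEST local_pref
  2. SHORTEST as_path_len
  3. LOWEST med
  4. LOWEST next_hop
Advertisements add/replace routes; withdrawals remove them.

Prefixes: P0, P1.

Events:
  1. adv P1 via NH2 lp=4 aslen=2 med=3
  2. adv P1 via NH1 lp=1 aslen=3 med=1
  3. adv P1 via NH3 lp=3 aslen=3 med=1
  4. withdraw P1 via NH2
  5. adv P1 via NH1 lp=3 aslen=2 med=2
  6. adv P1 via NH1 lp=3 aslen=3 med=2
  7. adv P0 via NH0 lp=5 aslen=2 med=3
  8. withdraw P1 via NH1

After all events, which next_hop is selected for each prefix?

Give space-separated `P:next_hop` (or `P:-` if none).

Answer: P0:NH0 P1:NH3

Derivation:
Op 1: best P0=- P1=NH2
Op 2: best P0=- P1=NH2
Op 3: best P0=- P1=NH2
Op 4: best P0=- P1=NH3
Op 5: best P0=- P1=NH1
Op 6: best P0=- P1=NH3
Op 7: best P0=NH0 P1=NH3
Op 8: best P0=NH0 P1=NH3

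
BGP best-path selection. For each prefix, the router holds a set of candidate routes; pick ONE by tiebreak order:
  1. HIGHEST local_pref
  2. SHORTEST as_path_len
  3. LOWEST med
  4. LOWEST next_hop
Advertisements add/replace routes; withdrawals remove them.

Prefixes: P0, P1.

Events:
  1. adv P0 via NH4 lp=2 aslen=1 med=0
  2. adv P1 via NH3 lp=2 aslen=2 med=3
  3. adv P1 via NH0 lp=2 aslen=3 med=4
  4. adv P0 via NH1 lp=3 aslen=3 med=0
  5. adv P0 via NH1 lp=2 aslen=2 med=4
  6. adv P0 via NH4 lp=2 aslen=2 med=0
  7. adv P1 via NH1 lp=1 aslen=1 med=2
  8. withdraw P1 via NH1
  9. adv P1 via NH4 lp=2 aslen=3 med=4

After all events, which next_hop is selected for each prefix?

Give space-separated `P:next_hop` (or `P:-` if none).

Op 1: best P0=NH4 P1=-
Op 2: best P0=NH4 P1=NH3
Op 3: best P0=NH4 P1=NH3
Op 4: best P0=NH1 P1=NH3
Op 5: best P0=NH4 P1=NH3
Op 6: best P0=NH4 P1=NH3
Op 7: best P0=NH4 P1=NH3
Op 8: best P0=NH4 P1=NH3
Op 9: best P0=NH4 P1=NH3

Answer: P0:NH4 P1:NH3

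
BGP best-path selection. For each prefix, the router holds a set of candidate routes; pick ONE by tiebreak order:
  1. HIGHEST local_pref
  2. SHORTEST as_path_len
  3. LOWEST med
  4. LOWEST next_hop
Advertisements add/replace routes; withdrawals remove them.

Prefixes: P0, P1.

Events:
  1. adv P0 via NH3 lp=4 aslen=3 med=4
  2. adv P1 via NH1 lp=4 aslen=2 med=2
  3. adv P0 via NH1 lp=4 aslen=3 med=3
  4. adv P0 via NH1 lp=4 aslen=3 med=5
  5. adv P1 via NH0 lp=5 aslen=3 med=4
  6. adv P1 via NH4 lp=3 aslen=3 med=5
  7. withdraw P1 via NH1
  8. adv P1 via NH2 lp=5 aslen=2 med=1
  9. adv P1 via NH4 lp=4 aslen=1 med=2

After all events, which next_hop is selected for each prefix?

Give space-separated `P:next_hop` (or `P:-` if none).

Answer: P0:NH3 P1:NH2

Derivation:
Op 1: best P0=NH3 P1=-
Op 2: best P0=NH3 P1=NH1
Op 3: best P0=NH1 P1=NH1
Op 4: best P0=NH3 P1=NH1
Op 5: best P0=NH3 P1=NH0
Op 6: best P0=NH3 P1=NH0
Op 7: best P0=NH3 P1=NH0
Op 8: best P0=NH3 P1=NH2
Op 9: best P0=NH3 P1=NH2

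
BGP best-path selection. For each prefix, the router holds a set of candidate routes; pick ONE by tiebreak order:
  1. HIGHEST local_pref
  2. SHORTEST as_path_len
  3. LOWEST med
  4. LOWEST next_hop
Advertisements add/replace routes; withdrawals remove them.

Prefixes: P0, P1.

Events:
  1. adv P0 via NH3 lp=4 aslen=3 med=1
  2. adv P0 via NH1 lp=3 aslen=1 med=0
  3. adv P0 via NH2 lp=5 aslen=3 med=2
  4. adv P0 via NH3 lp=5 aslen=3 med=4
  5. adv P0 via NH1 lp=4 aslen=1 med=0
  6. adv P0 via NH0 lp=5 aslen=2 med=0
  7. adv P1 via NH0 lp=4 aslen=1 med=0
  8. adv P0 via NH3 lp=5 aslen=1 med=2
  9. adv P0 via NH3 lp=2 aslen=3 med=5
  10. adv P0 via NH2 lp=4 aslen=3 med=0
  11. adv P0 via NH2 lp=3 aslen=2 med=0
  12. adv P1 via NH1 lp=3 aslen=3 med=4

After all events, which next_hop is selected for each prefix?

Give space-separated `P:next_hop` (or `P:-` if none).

Op 1: best P0=NH3 P1=-
Op 2: best P0=NH3 P1=-
Op 3: best P0=NH2 P1=-
Op 4: best P0=NH2 P1=-
Op 5: best P0=NH2 P1=-
Op 6: best P0=NH0 P1=-
Op 7: best P0=NH0 P1=NH0
Op 8: best P0=NH3 P1=NH0
Op 9: best P0=NH0 P1=NH0
Op 10: best P0=NH0 P1=NH0
Op 11: best P0=NH0 P1=NH0
Op 12: best P0=NH0 P1=NH0

Answer: P0:NH0 P1:NH0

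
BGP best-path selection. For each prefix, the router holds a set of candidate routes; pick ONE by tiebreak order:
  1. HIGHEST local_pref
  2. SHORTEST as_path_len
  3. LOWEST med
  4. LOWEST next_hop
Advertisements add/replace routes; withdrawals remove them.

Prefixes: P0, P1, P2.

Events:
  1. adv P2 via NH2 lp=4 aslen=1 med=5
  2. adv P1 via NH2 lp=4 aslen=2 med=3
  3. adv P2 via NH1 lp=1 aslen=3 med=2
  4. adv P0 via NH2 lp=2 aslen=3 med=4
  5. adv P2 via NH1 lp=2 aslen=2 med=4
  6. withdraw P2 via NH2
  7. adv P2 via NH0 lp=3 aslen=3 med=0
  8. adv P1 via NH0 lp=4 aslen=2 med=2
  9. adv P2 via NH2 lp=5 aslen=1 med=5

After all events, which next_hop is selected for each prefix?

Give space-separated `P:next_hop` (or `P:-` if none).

Op 1: best P0=- P1=- P2=NH2
Op 2: best P0=- P1=NH2 P2=NH2
Op 3: best P0=- P1=NH2 P2=NH2
Op 4: best P0=NH2 P1=NH2 P2=NH2
Op 5: best P0=NH2 P1=NH2 P2=NH2
Op 6: best P0=NH2 P1=NH2 P2=NH1
Op 7: best P0=NH2 P1=NH2 P2=NH0
Op 8: best P0=NH2 P1=NH0 P2=NH0
Op 9: best P0=NH2 P1=NH0 P2=NH2

Answer: P0:NH2 P1:NH0 P2:NH2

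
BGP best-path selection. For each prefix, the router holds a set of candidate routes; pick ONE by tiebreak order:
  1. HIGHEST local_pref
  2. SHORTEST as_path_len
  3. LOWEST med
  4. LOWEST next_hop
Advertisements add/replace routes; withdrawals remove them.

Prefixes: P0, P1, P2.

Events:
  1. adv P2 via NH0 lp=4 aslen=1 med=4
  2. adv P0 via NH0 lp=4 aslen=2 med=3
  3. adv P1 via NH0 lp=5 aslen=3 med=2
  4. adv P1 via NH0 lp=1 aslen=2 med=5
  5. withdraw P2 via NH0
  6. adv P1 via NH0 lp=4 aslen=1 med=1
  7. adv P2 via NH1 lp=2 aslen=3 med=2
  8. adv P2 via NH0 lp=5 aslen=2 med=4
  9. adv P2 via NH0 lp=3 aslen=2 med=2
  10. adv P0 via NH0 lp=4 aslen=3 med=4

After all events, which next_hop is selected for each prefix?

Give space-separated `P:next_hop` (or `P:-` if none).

Op 1: best P0=- P1=- P2=NH0
Op 2: best P0=NH0 P1=- P2=NH0
Op 3: best P0=NH0 P1=NH0 P2=NH0
Op 4: best P0=NH0 P1=NH0 P2=NH0
Op 5: best P0=NH0 P1=NH0 P2=-
Op 6: best P0=NH0 P1=NH0 P2=-
Op 7: best P0=NH0 P1=NH0 P2=NH1
Op 8: best P0=NH0 P1=NH0 P2=NH0
Op 9: best P0=NH0 P1=NH0 P2=NH0
Op 10: best P0=NH0 P1=NH0 P2=NH0

Answer: P0:NH0 P1:NH0 P2:NH0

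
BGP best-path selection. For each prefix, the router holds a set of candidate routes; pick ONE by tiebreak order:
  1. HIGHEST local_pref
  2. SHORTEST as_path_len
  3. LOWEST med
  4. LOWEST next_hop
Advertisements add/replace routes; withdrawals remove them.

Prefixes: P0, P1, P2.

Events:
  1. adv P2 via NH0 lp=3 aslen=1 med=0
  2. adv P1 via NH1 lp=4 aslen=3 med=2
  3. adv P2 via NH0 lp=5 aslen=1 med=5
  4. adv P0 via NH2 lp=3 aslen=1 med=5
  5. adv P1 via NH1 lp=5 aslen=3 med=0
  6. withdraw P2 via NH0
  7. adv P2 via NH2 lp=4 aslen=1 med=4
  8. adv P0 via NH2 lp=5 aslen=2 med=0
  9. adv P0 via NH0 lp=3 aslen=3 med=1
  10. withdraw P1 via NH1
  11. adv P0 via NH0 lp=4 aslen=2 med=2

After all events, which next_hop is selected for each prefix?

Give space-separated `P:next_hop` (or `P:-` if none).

Answer: P0:NH2 P1:- P2:NH2

Derivation:
Op 1: best P0=- P1=- P2=NH0
Op 2: best P0=- P1=NH1 P2=NH0
Op 3: best P0=- P1=NH1 P2=NH0
Op 4: best P0=NH2 P1=NH1 P2=NH0
Op 5: best P0=NH2 P1=NH1 P2=NH0
Op 6: best P0=NH2 P1=NH1 P2=-
Op 7: best P0=NH2 P1=NH1 P2=NH2
Op 8: best P0=NH2 P1=NH1 P2=NH2
Op 9: best P0=NH2 P1=NH1 P2=NH2
Op 10: best P0=NH2 P1=- P2=NH2
Op 11: best P0=NH2 P1=- P2=NH2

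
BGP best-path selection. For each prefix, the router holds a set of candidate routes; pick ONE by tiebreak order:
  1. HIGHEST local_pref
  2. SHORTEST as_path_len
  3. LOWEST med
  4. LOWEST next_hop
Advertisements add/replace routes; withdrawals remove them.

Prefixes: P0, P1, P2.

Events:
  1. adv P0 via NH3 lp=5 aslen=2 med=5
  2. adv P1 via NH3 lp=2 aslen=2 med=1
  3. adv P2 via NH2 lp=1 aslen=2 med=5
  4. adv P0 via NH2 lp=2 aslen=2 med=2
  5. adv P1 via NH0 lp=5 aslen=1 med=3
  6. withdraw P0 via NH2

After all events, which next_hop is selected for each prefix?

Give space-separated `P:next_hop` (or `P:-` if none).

Op 1: best P0=NH3 P1=- P2=-
Op 2: best P0=NH3 P1=NH3 P2=-
Op 3: best P0=NH3 P1=NH3 P2=NH2
Op 4: best P0=NH3 P1=NH3 P2=NH2
Op 5: best P0=NH3 P1=NH0 P2=NH2
Op 6: best P0=NH3 P1=NH0 P2=NH2

Answer: P0:NH3 P1:NH0 P2:NH2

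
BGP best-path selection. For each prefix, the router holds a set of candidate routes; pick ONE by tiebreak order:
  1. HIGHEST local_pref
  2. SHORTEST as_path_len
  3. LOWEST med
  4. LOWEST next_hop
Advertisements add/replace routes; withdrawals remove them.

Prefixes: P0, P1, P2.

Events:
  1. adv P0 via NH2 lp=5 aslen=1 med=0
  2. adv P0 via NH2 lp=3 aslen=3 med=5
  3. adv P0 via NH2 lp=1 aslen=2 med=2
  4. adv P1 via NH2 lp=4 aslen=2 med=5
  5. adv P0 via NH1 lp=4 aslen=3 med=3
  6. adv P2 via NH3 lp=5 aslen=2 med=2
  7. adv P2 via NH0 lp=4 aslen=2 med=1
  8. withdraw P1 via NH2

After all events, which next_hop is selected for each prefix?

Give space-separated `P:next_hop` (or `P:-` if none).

Op 1: best P0=NH2 P1=- P2=-
Op 2: best P0=NH2 P1=- P2=-
Op 3: best P0=NH2 P1=- P2=-
Op 4: best P0=NH2 P1=NH2 P2=-
Op 5: best P0=NH1 P1=NH2 P2=-
Op 6: best P0=NH1 P1=NH2 P2=NH3
Op 7: best P0=NH1 P1=NH2 P2=NH3
Op 8: best P0=NH1 P1=- P2=NH3

Answer: P0:NH1 P1:- P2:NH3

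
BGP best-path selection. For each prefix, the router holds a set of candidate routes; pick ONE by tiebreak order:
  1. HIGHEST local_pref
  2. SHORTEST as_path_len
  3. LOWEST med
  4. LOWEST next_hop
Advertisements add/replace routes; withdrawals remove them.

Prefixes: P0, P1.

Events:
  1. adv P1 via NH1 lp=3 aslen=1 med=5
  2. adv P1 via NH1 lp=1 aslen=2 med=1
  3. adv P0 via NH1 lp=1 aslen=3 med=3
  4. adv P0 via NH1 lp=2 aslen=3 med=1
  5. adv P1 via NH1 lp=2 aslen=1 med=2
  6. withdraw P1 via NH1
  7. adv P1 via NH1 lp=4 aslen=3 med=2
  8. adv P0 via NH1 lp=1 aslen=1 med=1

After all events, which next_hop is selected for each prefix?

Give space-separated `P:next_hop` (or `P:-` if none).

Answer: P0:NH1 P1:NH1

Derivation:
Op 1: best P0=- P1=NH1
Op 2: best P0=- P1=NH1
Op 3: best P0=NH1 P1=NH1
Op 4: best P0=NH1 P1=NH1
Op 5: best P0=NH1 P1=NH1
Op 6: best P0=NH1 P1=-
Op 7: best P0=NH1 P1=NH1
Op 8: best P0=NH1 P1=NH1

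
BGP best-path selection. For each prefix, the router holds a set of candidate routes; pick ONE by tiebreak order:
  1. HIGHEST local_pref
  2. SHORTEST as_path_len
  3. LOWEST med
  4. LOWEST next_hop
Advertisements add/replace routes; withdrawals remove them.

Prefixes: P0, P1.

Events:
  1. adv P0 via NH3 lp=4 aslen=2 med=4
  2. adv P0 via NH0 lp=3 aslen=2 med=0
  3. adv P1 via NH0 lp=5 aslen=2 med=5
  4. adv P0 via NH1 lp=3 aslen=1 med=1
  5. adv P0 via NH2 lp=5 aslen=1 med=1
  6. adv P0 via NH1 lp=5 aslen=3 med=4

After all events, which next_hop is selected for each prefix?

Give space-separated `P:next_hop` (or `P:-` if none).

Answer: P0:NH2 P1:NH0

Derivation:
Op 1: best P0=NH3 P1=-
Op 2: best P0=NH3 P1=-
Op 3: best P0=NH3 P1=NH0
Op 4: best P0=NH3 P1=NH0
Op 5: best P0=NH2 P1=NH0
Op 6: best P0=NH2 P1=NH0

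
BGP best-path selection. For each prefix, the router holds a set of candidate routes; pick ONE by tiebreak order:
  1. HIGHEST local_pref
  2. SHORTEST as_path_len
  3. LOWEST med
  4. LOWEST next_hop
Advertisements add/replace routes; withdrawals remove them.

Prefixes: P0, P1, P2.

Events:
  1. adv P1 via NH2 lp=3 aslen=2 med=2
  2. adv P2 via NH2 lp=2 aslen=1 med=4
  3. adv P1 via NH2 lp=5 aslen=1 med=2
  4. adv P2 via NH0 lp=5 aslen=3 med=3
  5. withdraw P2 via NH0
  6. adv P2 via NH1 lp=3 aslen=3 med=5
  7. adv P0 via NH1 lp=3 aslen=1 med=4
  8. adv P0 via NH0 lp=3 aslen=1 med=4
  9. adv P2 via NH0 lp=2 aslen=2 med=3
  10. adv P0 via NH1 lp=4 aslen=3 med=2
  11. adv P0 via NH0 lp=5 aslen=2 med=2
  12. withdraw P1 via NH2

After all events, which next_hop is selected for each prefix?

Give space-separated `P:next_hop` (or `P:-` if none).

Answer: P0:NH0 P1:- P2:NH1

Derivation:
Op 1: best P0=- P1=NH2 P2=-
Op 2: best P0=- P1=NH2 P2=NH2
Op 3: best P0=- P1=NH2 P2=NH2
Op 4: best P0=- P1=NH2 P2=NH0
Op 5: best P0=- P1=NH2 P2=NH2
Op 6: best P0=- P1=NH2 P2=NH1
Op 7: best P0=NH1 P1=NH2 P2=NH1
Op 8: best P0=NH0 P1=NH2 P2=NH1
Op 9: best P0=NH0 P1=NH2 P2=NH1
Op 10: best P0=NH1 P1=NH2 P2=NH1
Op 11: best P0=NH0 P1=NH2 P2=NH1
Op 12: best P0=NH0 P1=- P2=NH1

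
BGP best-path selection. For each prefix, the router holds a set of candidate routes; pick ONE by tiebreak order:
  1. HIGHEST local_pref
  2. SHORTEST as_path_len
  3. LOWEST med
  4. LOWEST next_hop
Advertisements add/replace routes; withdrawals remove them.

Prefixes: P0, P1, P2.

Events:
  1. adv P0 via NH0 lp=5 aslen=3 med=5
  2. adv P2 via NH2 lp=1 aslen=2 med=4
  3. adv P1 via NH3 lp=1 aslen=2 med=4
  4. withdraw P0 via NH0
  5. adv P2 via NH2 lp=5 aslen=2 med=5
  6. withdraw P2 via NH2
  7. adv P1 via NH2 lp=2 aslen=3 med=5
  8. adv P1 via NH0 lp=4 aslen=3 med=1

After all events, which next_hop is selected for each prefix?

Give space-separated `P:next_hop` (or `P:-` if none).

Answer: P0:- P1:NH0 P2:-

Derivation:
Op 1: best P0=NH0 P1=- P2=-
Op 2: best P0=NH0 P1=- P2=NH2
Op 3: best P0=NH0 P1=NH3 P2=NH2
Op 4: best P0=- P1=NH3 P2=NH2
Op 5: best P0=- P1=NH3 P2=NH2
Op 6: best P0=- P1=NH3 P2=-
Op 7: best P0=- P1=NH2 P2=-
Op 8: best P0=- P1=NH0 P2=-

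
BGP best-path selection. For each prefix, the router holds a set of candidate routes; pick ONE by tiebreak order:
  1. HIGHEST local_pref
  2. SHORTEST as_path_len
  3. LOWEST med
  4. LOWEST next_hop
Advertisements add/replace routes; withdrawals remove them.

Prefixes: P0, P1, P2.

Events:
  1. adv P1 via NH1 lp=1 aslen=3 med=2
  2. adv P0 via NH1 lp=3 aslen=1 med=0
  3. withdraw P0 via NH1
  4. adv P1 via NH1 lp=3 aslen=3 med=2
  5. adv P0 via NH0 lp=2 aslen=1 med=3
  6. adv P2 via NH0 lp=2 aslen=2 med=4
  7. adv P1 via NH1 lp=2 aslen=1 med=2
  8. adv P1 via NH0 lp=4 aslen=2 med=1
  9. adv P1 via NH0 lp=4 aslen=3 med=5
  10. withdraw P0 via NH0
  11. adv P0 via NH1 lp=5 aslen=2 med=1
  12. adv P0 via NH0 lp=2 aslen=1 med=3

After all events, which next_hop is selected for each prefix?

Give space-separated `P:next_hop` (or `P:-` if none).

Op 1: best P0=- P1=NH1 P2=-
Op 2: best P0=NH1 P1=NH1 P2=-
Op 3: best P0=- P1=NH1 P2=-
Op 4: best P0=- P1=NH1 P2=-
Op 5: best P0=NH0 P1=NH1 P2=-
Op 6: best P0=NH0 P1=NH1 P2=NH0
Op 7: best P0=NH0 P1=NH1 P2=NH0
Op 8: best P0=NH0 P1=NH0 P2=NH0
Op 9: best P0=NH0 P1=NH0 P2=NH0
Op 10: best P0=- P1=NH0 P2=NH0
Op 11: best P0=NH1 P1=NH0 P2=NH0
Op 12: best P0=NH1 P1=NH0 P2=NH0

Answer: P0:NH1 P1:NH0 P2:NH0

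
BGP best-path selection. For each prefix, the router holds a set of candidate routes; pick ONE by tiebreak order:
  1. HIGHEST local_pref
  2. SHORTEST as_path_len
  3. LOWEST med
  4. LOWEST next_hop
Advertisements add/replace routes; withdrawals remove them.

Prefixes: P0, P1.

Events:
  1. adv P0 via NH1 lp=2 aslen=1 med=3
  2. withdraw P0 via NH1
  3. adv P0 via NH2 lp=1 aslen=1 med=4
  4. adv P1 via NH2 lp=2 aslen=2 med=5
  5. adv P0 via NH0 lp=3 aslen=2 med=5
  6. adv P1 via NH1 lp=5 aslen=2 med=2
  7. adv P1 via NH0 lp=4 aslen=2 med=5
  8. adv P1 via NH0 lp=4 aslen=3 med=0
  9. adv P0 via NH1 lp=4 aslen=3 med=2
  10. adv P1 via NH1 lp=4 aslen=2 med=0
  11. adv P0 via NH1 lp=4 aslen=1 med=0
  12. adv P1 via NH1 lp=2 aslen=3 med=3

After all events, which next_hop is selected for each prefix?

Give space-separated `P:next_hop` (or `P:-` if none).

Answer: P0:NH1 P1:NH0

Derivation:
Op 1: best P0=NH1 P1=-
Op 2: best P0=- P1=-
Op 3: best P0=NH2 P1=-
Op 4: best P0=NH2 P1=NH2
Op 5: best P0=NH0 P1=NH2
Op 6: best P0=NH0 P1=NH1
Op 7: best P0=NH0 P1=NH1
Op 8: best P0=NH0 P1=NH1
Op 9: best P0=NH1 P1=NH1
Op 10: best P0=NH1 P1=NH1
Op 11: best P0=NH1 P1=NH1
Op 12: best P0=NH1 P1=NH0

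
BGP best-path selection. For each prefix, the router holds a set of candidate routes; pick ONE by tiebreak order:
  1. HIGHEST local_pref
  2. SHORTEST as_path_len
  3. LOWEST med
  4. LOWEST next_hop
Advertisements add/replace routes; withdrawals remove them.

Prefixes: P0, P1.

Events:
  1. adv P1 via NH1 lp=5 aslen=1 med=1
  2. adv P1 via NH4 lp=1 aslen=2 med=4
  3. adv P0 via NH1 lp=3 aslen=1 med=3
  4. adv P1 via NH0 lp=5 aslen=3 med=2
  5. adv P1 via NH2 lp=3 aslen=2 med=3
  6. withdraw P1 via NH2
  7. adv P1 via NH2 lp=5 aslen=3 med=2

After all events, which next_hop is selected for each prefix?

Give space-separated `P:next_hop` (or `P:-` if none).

Answer: P0:NH1 P1:NH1

Derivation:
Op 1: best P0=- P1=NH1
Op 2: best P0=- P1=NH1
Op 3: best P0=NH1 P1=NH1
Op 4: best P0=NH1 P1=NH1
Op 5: best P0=NH1 P1=NH1
Op 6: best P0=NH1 P1=NH1
Op 7: best P0=NH1 P1=NH1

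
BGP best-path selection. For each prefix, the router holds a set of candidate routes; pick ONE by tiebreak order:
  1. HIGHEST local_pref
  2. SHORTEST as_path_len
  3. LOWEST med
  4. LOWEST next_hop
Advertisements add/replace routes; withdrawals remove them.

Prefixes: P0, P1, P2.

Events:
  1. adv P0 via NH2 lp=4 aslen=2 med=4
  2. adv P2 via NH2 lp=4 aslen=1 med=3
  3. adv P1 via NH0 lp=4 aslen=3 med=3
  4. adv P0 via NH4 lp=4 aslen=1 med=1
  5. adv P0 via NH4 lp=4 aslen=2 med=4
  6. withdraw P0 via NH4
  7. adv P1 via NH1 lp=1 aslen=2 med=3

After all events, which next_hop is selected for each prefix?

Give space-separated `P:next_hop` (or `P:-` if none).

Answer: P0:NH2 P1:NH0 P2:NH2

Derivation:
Op 1: best P0=NH2 P1=- P2=-
Op 2: best P0=NH2 P1=- P2=NH2
Op 3: best P0=NH2 P1=NH0 P2=NH2
Op 4: best P0=NH4 P1=NH0 P2=NH2
Op 5: best P0=NH2 P1=NH0 P2=NH2
Op 6: best P0=NH2 P1=NH0 P2=NH2
Op 7: best P0=NH2 P1=NH0 P2=NH2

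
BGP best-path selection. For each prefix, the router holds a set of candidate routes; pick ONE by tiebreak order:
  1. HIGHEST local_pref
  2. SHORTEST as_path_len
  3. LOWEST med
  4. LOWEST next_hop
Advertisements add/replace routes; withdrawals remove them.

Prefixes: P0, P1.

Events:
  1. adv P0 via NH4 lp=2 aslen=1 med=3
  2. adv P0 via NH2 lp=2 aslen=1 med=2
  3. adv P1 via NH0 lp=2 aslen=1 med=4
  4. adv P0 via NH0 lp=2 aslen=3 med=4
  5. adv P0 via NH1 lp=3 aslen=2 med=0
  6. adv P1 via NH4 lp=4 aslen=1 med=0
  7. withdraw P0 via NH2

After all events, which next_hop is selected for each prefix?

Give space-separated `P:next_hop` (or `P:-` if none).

Answer: P0:NH1 P1:NH4

Derivation:
Op 1: best P0=NH4 P1=-
Op 2: best P0=NH2 P1=-
Op 3: best P0=NH2 P1=NH0
Op 4: best P0=NH2 P1=NH0
Op 5: best P0=NH1 P1=NH0
Op 6: best P0=NH1 P1=NH4
Op 7: best P0=NH1 P1=NH4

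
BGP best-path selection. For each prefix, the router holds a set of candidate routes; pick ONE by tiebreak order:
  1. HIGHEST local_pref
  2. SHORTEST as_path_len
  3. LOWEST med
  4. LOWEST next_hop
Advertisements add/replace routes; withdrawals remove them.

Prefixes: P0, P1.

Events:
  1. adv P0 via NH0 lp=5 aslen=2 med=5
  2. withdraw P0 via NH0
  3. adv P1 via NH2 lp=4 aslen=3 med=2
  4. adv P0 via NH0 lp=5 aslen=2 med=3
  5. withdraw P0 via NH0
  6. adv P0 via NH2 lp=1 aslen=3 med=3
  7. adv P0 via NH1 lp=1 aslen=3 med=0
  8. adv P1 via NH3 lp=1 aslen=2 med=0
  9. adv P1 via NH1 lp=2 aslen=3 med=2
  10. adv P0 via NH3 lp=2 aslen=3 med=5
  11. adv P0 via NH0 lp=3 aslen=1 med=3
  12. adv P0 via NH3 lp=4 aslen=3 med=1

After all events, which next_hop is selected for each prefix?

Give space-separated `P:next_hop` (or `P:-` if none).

Op 1: best P0=NH0 P1=-
Op 2: best P0=- P1=-
Op 3: best P0=- P1=NH2
Op 4: best P0=NH0 P1=NH2
Op 5: best P0=- P1=NH2
Op 6: best P0=NH2 P1=NH2
Op 7: best P0=NH1 P1=NH2
Op 8: best P0=NH1 P1=NH2
Op 9: best P0=NH1 P1=NH2
Op 10: best P0=NH3 P1=NH2
Op 11: best P0=NH0 P1=NH2
Op 12: best P0=NH3 P1=NH2

Answer: P0:NH3 P1:NH2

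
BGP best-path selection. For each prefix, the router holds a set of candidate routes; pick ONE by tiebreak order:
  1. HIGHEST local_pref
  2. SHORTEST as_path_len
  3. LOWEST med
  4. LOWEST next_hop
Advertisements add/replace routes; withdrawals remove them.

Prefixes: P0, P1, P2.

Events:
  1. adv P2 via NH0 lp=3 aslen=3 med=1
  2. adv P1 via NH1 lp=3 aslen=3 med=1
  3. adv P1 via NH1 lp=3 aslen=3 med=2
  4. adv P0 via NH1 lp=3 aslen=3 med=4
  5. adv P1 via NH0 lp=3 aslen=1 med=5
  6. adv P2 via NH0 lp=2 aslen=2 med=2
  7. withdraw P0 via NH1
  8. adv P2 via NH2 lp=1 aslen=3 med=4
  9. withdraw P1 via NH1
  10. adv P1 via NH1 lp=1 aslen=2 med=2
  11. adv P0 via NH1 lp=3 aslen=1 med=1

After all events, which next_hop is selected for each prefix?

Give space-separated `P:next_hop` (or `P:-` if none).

Op 1: best P0=- P1=- P2=NH0
Op 2: best P0=- P1=NH1 P2=NH0
Op 3: best P0=- P1=NH1 P2=NH0
Op 4: best P0=NH1 P1=NH1 P2=NH0
Op 5: best P0=NH1 P1=NH0 P2=NH0
Op 6: best P0=NH1 P1=NH0 P2=NH0
Op 7: best P0=- P1=NH0 P2=NH0
Op 8: best P0=- P1=NH0 P2=NH0
Op 9: best P0=- P1=NH0 P2=NH0
Op 10: best P0=- P1=NH0 P2=NH0
Op 11: best P0=NH1 P1=NH0 P2=NH0

Answer: P0:NH1 P1:NH0 P2:NH0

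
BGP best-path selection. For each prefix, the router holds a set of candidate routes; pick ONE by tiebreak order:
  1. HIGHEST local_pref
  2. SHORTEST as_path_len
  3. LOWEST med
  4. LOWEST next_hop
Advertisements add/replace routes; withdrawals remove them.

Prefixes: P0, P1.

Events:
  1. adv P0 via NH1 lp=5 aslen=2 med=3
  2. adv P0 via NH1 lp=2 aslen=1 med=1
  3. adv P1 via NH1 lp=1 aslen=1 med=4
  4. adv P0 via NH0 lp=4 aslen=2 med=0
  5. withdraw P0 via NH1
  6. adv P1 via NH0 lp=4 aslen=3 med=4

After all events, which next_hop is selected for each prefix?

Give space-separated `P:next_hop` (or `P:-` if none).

Op 1: best P0=NH1 P1=-
Op 2: best P0=NH1 P1=-
Op 3: best P0=NH1 P1=NH1
Op 4: best P0=NH0 P1=NH1
Op 5: best P0=NH0 P1=NH1
Op 6: best P0=NH0 P1=NH0

Answer: P0:NH0 P1:NH0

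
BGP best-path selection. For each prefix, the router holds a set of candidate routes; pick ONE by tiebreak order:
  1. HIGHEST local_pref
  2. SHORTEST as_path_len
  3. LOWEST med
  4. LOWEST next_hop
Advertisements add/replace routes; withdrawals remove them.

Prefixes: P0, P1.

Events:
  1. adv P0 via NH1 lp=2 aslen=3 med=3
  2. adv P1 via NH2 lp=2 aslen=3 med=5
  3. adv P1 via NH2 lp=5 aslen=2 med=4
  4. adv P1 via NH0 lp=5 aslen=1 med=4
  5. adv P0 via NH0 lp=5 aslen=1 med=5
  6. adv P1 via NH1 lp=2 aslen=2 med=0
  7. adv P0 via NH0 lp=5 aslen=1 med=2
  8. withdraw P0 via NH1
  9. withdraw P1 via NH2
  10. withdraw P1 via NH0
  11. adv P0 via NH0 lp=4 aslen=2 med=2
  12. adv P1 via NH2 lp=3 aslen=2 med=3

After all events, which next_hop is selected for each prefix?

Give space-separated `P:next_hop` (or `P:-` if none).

Op 1: best P0=NH1 P1=-
Op 2: best P0=NH1 P1=NH2
Op 3: best P0=NH1 P1=NH2
Op 4: best P0=NH1 P1=NH0
Op 5: best P0=NH0 P1=NH0
Op 6: best P0=NH0 P1=NH0
Op 7: best P0=NH0 P1=NH0
Op 8: best P0=NH0 P1=NH0
Op 9: best P0=NH0 P1=NH0
Op 10: best P0=NH0 P1=NH1
Op 11: best P0=NH0 P1=NH1
Op 12: best P0=NH0 P1=NH2

Answer: P0:NH0 P1:NH2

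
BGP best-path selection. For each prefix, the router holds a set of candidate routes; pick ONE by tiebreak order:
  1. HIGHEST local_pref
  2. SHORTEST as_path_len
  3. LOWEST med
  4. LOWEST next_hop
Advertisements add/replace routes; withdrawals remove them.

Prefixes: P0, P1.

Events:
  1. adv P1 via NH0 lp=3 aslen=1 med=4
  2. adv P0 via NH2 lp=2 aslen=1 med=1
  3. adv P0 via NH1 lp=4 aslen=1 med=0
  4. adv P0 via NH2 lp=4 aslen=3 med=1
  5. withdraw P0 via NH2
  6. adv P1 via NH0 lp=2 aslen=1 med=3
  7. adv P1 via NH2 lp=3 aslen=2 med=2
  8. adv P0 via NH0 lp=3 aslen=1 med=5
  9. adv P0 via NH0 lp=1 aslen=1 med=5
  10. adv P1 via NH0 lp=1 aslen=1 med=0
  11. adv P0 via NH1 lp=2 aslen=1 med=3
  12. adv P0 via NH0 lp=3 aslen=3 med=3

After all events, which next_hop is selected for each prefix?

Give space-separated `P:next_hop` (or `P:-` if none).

Op 1: best P0=- P1=NH0
Op 2: best P0=NH2 P1=NH0
Op 3: best P0=NH1 P1=NH0
Op 4: best P0=NH1 P1=NH0
Op 5: best P0=NH1 P1=NH0
Op 6: best P0=NH1 P1=NH0
Op 7: best P0=NH1 P1=NH2
Op 8: best P0=NH1 P1=NH2
Op 9: best P0=NH1 P1=NH2
Op 10: best P0=NH1 P1=NH2
Op 11: best P0=NH1 P1=NH2
Op 12: best P0=NH0 P1=NH2

Answer: P0:NH0 P1:NH2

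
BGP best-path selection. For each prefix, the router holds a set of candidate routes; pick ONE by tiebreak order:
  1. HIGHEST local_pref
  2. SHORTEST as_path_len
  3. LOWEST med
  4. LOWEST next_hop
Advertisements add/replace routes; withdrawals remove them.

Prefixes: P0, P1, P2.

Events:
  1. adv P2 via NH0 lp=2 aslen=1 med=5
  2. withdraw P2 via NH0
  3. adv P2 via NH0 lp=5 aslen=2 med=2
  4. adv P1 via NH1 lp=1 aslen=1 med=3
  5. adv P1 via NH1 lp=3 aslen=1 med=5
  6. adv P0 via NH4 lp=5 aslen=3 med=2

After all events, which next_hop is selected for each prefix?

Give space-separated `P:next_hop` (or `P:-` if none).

Op 1: best P0=- P1=- P2=NH0
Op 2: best P0=- P1=- P2=-
Op 3: best P0=- P1=- P2=NH0
Op 4: best P0=- P1=NH1 P2=NH0
Op 5: best P0=- P1=NH1 P2=NH0
Op 6: best P0=NH4 P1=NH1 P2=NH0

Answer: P0:NH4 P1:NH1 P2:NH0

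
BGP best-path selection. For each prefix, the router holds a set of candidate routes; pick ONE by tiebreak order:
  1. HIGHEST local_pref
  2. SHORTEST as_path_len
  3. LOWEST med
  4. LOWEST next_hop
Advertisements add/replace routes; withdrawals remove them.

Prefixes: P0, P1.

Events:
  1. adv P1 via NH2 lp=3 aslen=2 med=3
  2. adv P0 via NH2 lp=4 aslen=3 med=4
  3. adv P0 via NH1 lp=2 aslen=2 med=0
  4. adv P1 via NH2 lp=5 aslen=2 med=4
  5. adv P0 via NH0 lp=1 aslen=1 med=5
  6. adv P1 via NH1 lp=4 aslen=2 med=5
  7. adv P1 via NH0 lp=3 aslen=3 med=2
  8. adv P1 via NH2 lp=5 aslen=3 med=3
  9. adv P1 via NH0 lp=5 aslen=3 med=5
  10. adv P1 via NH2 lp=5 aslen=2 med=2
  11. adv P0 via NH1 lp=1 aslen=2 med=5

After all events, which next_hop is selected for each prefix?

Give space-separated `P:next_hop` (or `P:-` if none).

Op 1: best P0=- P1=NH2
Op 2: best P0=NH2 P1=NH2
Op 3: best P0=NH2 P1=NH2
Op 4: best P0=NH2 P1=NH2
Op 5: best P0=NH2 P1=NH2
Op 6: best P0=NH2 P1=NH2
Op 7: best P0=NH2 P1=NH2
Op 8: best P0=NH2 P1=NH2
Op 9: best P0=NH2 P1=NH2
Op 10: best P0=NH2 P1=NH2
Op 11: best P0=NH2 P1=NH2

Answer: P0:NH2 P1:NH2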